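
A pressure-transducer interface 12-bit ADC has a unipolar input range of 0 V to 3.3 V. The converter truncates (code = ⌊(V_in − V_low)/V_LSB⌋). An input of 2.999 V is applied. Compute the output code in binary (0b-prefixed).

code 0b111010001010 (decimal 3722)

LSB = 3.3 V / 4096 = 0.806 mV.
(V_in − V_low)/LSB = (2.999 − 0) / 0.000805664 = 3722.395.
So the output code is 3722.
In binary (0b-prefixed): 0b111010001010.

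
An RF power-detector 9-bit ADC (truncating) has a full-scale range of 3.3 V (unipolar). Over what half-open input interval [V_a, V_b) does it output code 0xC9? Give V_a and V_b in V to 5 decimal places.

[1.29551 V, 1.30195 V)

LSB = 3.3/2^9 = 6.445 mV.
Code 0xC9 = 201 decimal.
V_a = V_low + 201·LSB = 1.29551 V; V_b = V_low + 202·LSB = 1.30195 V.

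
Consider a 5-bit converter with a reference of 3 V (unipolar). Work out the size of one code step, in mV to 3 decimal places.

Full-scale span = 3 V.
LSB = 3 / 2^5 = 3 / 32 = 0.09375 V = 93.750 mV.

93.750 mV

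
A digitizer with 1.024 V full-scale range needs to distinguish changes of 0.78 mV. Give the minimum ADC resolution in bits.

Number of steps required ≥ 1.024 V / 0.78 mV = 1312.82.
Need 2^N ≥ 1312.82; 2^10 = 1024, 2^11 = 2048.
Minimum N = 11.

11 bits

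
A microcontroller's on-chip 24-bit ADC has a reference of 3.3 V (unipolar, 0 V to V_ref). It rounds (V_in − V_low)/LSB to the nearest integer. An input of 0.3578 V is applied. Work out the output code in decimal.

Full-scale span = 3.3 V; LSB = 3.3/2^24 = 0.20 µV.
Input sits at 1819056.935 steps above V_low.
round(1819056.935) = 1819057.

code 1819057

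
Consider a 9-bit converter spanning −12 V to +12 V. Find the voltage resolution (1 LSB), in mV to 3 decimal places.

Full-scale span = 24 V.
LSB = 24 / 2^9 = 24 / 512 = 0.046875 V = 46.875 mV.

46.875 mV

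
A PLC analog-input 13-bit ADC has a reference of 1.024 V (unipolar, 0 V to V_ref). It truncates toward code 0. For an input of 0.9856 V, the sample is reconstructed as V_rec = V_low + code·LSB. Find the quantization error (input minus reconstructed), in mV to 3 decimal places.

One LSB is 1.024 V / 8192 = 125.00 µV.
(V_in − V_low)/LSB = (0.9856 − 0)/0.000125 = 7884.8000 → code 7884 (floor).
V_rec = 0 + 7884·0.000125 = 0.9855 V.
V_in − V_rec = 0.0001 V = 0.100 mV.

0.100 mV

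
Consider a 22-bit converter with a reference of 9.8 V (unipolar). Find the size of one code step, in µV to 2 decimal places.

2.34 µV

Full-scale span = 9.8 V.
LSB = 9.8 / 2^22 = 9.8 / 4194304 = 2.3365e-06 V = 2.34 µV.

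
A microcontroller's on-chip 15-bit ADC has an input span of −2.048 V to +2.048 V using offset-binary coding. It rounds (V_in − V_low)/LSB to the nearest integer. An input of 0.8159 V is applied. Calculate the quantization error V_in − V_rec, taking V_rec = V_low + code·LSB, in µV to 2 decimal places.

LSB = 4.096/2^15 = 125.00 µV.
(0.8159 − (−2.048))/0.000125 = 22911.2000; round gives code 22911.
Reconstructed: 0.815875 V.
Difference: 2.5e-05 V → 25.00 µV.

25.00 µV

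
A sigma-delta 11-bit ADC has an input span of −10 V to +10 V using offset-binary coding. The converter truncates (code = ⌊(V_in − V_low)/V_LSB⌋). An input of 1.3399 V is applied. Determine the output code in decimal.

code 1161

With 2048 levels over 20 V, one step is 9.766 mV.
(1.3399 − (−10)) / 0.00976562 = 1161.206 LSBs.
So the output code is 1161.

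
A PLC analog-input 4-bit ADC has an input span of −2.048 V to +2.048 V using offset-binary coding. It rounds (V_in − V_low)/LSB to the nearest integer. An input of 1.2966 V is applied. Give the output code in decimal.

code 13

Full-scale span = 4.096 V; LSB = 4.096/2^4 = 256.000 mV.
(1.2966 − (−2.048)) / 0.256 = 13.065 LSBs.
Round → code 13.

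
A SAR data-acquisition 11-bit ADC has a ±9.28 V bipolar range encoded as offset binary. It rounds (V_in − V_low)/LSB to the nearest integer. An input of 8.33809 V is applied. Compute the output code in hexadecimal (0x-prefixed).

code 0x798 (decimal 1944)

LSB = 18.56 V / 2048 = 9.062 mV.
(8.33809 − (−9.28)) / 0.0090625 = 1944.065 LSBs.
round(1944.065) = 1944.
In hexadecimal (0x-prefixed): 0x798.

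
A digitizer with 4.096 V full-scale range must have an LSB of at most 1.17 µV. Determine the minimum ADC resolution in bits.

22 bits

Number of steps required ≥ 4.096 V / 1.17 µV = 3500854.70.
Need 2^N ≥ 3500854.70; 2^21 = 2097152, 2^22 = 4194304.
Minimum N = 22.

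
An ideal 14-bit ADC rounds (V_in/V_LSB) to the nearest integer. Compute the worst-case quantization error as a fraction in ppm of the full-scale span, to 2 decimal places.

30.52 ppm

Rounding → worst-case error = ½ LSB = V_FS/2^15, so 1e+06/32768 = 30.5176 ppm of full scale.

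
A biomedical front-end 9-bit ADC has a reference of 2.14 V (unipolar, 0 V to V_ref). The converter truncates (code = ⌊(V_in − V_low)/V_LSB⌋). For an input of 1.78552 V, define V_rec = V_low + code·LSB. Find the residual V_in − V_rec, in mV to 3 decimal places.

0.793 mV

LSB = 2.14/2^9 = 4.180 mV.
(V_in − V_low)/LSB = (1.78552 − 0)/0.00417969 = 427.1898 → code 427 (floor).
V_rec = 0 + 427·0.00417969 = 1.7847266 V.
Difference: 0.000793437 V → 0.793 mV.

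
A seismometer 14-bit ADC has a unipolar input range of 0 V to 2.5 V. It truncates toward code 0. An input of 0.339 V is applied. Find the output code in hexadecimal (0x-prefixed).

Full-scale span = 2.5 V; LSB = 2.5/2^14 = 152.59 µV.
Input sits at 2221.670 steps above V_low.
Floor → code 2221.
In hexadecimal (0x-prefixed): 0x8AD.

code 0x8AD (decimal 2221)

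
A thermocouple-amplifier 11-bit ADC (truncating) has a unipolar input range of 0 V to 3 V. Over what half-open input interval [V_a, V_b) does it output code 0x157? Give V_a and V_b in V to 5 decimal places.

LSB = 3/2^11 = 1.465 mV.
Code 0x157 = 343 decimal.
V_a = V_low + 343·LSB = 0.502441 V; V_b = V_low + 344·LSB = 0.503906 V.

[0.50244 V, 0.50391 V)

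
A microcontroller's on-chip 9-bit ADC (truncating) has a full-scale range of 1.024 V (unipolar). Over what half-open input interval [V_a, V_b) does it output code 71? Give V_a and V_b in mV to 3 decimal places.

LSB = 1.024/2^9 = 2.000 mV.
V_a = V_low + 71·LSB = 0.142 V; V_b = V_low + 72·LSB = 0.144 V.

[142.000 mV, 144.000 mV)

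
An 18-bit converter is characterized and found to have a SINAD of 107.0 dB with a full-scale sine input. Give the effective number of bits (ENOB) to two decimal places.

17.48 bits

ENOB = (SINAD − 1.76) / 6.02 = (107.0 − 1.76)/6.02 = 17.482.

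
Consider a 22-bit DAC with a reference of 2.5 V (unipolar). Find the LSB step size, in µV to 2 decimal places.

Full-scale span = 2.5 V.
LSB = 2.5 / 2^22 = 2.5 / 4194304 = 5.96046e-07 V = 0.60 µV.

0.60 µV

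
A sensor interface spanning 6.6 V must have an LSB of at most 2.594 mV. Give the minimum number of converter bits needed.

Number of steps required ≥ 6.6 V / 2.594 mV = 2544.33.
Need 2^N ≥ 2544.33; 2^11 = 2048, 2^12 = 4096.
Minimum N = 12.

12 bits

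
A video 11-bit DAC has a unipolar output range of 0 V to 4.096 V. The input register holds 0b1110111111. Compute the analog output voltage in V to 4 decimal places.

1.9180 V

LSB = 4.096 V / 2^11 = 2.000 mV.
Code 0b1110111111 = 959 decimal.
V_out = 0 + 959 × 0.002 V = 1.918 V.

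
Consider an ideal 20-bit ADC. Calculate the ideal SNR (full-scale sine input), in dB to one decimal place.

SNR ≈ 6.02·N + 1.76 dB = 6.02·20 + 1.76 = 122.16 dB.

122.2 dB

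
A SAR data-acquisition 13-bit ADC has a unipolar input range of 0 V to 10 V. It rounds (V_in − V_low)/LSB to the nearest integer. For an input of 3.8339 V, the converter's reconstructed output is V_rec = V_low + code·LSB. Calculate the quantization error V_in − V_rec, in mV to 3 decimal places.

-0.329 mV

One LSB is 10 V / 8192 = 1.221 mV.
(V_in − V_low)/LSB = (3.8339 − 0)/0.0012207 = 3140.7309 → code 3141 (round).
V_rec = 0 + 3141·0.0012207 = 3.8342285 V.
V_in − V_rec = -0.000328516 V = -0.329 mV.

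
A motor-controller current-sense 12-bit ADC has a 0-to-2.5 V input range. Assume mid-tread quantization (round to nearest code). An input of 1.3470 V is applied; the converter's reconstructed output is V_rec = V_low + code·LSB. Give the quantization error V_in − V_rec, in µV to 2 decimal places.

Step size: 2.5 V ÷ 2^12 = 0.610 mV.
Scaled input = 2206.9248 LSBs, so code = 2207.
V_rec = 0 + 2207·0.000610352 = 1.3470459 V.
Error = 1.3470 − 1.3470459 = -4.58984e-05 V = -45.90 µV.

-45.90 µV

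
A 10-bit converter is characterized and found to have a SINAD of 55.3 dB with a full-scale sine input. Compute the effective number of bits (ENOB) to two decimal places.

8.89 bits

ENOB = (SINAD − 1.76) / 6.02 = (55.3 − 1.76)/6.02 = 8.894.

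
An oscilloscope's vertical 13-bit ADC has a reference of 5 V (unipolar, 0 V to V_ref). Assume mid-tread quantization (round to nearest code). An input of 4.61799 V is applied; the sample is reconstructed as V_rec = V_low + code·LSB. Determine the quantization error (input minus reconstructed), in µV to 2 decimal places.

LSB = 5/2^13 = 0.610 mV.
Scaled input = 7566.1148 LSBs, so code = 7566.
Code 7566 maps back to 0 + 7566×0.000610352 V = 4.6179199 V.
V_in − V_rec = 7.00781e-05 V = 70.08 µV.

70.08 µV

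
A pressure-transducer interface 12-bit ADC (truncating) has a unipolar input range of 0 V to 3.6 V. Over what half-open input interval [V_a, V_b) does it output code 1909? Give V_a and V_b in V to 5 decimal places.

[1.67783 V, 1.67871 V)

LSB = 3.6/2^12 = 0.879 mV.
V_a = V_low + 1909·LSB = 1.67783 V; V_b = V_low + 1910·LSB = 1.67871 V.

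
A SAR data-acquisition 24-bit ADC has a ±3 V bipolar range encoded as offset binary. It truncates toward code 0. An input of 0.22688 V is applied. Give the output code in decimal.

Full-scale span = 6 V; LSB = 6/2^24 = 0.36 µV.
(0.22688 − (−3)) / 3.57628e-07 = 9023010.461 LSBs.
Floor → code 9023010.

code 9023010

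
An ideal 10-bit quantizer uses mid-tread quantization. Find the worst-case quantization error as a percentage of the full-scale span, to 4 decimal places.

0.0488 %

Rounding → worst-case error = ½ LSB = V_FS/2^11, so 100/2048 = 0.0488281 % of full scale.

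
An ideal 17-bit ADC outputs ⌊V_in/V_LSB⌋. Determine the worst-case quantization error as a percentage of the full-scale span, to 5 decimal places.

0.00076 %

Truncating → worst-case error = 1 LSB = V_FS/2^17, so 100/131072 = 0.000762939 % of full scale.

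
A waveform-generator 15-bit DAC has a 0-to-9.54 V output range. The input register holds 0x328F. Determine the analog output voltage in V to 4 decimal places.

3.7682 V

LSB = 9.54 V / 2^15 = 291.14 µV.
Code 0x328F = 12943 decimal.
V_out = 0 + 12943 × 0.000291138 V = 3.7682 V.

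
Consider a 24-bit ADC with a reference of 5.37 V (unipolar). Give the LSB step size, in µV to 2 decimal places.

Full-scale span = 5.37 V.
LSB = 5.37 / 2^24 = 5.37 / 16777216 = 3.20077e-07 V = 0.32 µV.

0.32 µV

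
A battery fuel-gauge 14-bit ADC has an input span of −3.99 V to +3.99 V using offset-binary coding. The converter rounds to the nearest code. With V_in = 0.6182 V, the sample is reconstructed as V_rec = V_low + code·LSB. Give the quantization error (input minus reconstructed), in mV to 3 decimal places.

Step size: 7.98 V ÷ 2^14 = 487.06 µV.
Scaled input = 9461.2467 LSBs, so code = 9461.
Code 9461 maps back to (−3.99) + 9461×0.000487061 V = 0.61807983 V.
V_in − V_rec = 0.000120166 V = 0.120 mV.

0.120 mV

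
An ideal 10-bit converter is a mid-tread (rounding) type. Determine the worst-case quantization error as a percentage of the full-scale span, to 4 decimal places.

Rounding → worst-case error = ½ LSB = V_FS/2^11, so 100/2048 = 0.0488281 % of full scale.

0.0488 %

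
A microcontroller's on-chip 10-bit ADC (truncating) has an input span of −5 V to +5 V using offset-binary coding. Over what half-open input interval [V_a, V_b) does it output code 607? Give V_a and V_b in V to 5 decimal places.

[0.92773 V, 0.93750 V)

LSB = 10/2^10 = 9.766 mV.
V_a = V_low + 607·LSB = 0.927734 V; V_b = V_low + 608·LSB = 0.9375 V.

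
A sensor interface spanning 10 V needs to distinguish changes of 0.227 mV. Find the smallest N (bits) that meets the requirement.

Number of steps required ≥ 10 V / 0.227 mV = 44052.86.
Need 2^N ≥ 44052.86; 2^15 = 32768, 2^16 = 65536.
Minimum N = 16.

16 bits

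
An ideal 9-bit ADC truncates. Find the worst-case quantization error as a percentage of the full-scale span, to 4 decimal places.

0.1953 %

Truncating → worst-case error = 1 LSB = V_FS/2^9, so 100/512 = 0.195312 % of full scale.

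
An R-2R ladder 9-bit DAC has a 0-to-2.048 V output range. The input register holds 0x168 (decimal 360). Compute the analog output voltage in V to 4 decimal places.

LSB = 2.048 V / 2^9 = 4.000 mV.
Code 0x168 = 360 decimal.
V_out = 0 + 360 × 0.004 V = 1.44 V.

1.4400 V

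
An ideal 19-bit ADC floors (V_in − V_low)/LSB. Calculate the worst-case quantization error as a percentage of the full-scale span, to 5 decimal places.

0.00019 %

Truncating → worst-case error = 1 LSB = V_FS/2^19, so 100/524288 = 0.000190735 % of full scale.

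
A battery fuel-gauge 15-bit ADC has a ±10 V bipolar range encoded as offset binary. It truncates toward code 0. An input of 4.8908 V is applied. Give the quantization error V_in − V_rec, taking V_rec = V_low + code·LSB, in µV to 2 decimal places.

52.93 µV

One LSB is 20 V / 32768 = 0.610 mV.
(4.8908 − (−10))/0.000610352 = 24397.0867; ⌊·⌋ gives code 24397.
Reconstructed: 4.8907471 V.
Difference: 5.29297e-05 V → 52.93 µV.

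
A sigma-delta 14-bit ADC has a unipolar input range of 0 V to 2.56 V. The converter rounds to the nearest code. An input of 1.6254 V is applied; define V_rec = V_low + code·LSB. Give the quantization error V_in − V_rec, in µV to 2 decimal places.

Step size: 2.56 V ÷ 2^14 = 156.25 µV.
Scaled input = 10402.5600 LSBs, so code = 10403.
Reconstructed: 1.6254688 V.
V_in − V_rec = -6.875e-05 V = -68.75 µV.

-68.75 µV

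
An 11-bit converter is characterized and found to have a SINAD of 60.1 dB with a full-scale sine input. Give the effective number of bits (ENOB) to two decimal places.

9.69 bits

ENOB = (SINAD − 1.76) / 6.02 = (60.1 − 1.76)/6.02 = 9.691.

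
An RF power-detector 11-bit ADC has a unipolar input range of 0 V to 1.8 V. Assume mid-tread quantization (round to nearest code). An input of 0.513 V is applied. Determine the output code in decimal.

Full-scale span = 1.8 V; LSB = 1.8/2^11 = 0.879 mV.
(0.513 − 0) / 0.000878906 = 583.680 LSBs.
So the output code is 584.

code 584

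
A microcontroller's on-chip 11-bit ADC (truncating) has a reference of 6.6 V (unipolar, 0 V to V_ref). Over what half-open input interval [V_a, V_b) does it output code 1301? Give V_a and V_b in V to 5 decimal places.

LSB = 6.6/2^11 = 3.223 mV.
V_a = V_low + 1301·LSB = 4.19268 V; V_b = V_low + 1302·LSB = 4.1959 V.

[4.19268 V, 4.19590 V)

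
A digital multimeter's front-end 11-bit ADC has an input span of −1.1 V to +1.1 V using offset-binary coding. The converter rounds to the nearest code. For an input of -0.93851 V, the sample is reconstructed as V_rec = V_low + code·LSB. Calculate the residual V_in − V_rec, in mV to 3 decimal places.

0.357 mV

One LSB is 2.2 V / 2048 = 1.074 mV.
Scaled input = 150.3325 LSBs, so code = 150.
Reconstructed: -0.93886719 V.
Error = -0.93851 − (−0.93886719) = 0.000357187 V = 0.357 mV.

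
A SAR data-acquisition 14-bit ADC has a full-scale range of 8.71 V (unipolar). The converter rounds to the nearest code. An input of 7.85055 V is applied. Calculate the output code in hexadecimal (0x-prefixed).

code 0x39AF (decimal 14767)

With 16384 levels over 8.71 V, one step is 0.532 mV.
(V_in − V_low)/LSB = (7.85055 − 0) / 0.000531616 = 14767.326.
So the output code is 14767.
In hexadecimal (0x-prefixed): 0x39AF.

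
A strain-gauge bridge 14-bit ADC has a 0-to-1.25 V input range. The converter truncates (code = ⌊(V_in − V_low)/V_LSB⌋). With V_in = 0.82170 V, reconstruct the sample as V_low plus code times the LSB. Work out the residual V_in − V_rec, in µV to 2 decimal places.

14.21 µV

LSB = 1.25/2^14 = 76.29 µV.
Scaled input = 10770.1862 LSBs, so code = 10770.
V_rec = 0 + 10770·7.62939e-05 = 0.82168579 V.
Difference: 1.4209e-05 V → 14.21 µV.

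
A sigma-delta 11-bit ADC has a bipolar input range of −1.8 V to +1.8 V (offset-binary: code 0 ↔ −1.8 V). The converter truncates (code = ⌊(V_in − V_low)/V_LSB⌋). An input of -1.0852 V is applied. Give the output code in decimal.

code 406

LSB = 3.6 V / 2048 = 1.758 mV.
(-1.0852 − (−1.8)) / 0.00175781 = 406.642 LSBs.
So the output code is 406.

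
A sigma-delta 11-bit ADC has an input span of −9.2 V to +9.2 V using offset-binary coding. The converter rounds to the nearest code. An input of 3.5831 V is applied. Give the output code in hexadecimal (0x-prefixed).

LSB = 18.4 V / 2048 = 8.984 mV.
(V_in − V_low)/LSB = (3.5831 − (−9.2)) / 0.00898437 = 1422.815.
Round → code 1423.
In hexadecimal (0x-prefixed): 0x58F.

code 0x58F (decimal 1423)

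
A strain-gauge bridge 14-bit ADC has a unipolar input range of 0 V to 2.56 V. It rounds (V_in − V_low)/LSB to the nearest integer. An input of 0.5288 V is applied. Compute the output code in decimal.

Full-scale span = 2.56 V; LSB = 2.56/2^14 = 156.25 µV.
(V_in − V_low)/LSB = (0.5288 − 0) / 0.00015625 = 3384.320.
So the output code is 3384.

code 3384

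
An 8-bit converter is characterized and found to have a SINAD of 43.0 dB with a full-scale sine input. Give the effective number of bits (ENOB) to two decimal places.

ENOB = (SINAD − 1.76) / 6.02 = (43.0 − 1.76)/6.02 = 6.850.

6.85 bits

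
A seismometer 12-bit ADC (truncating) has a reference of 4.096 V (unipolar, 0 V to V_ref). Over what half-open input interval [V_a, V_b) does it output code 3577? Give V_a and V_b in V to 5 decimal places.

LSB = 4.096/2^12 = 1.000 mV.
V_a = V_low + 3577·LSB = 3.577 V; V_b = V_low + 3578·LSB = 3.578 V.

[3.57700 V, 3.57800 V)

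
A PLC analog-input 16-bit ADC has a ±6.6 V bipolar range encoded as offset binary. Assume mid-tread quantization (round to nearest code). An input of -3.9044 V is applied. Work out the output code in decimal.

With 65536 levels over 13.2 V, one step is 201.42 µV.
Input sits at 13383.246 steps above V_low.
So the output code is 13383.

code 13383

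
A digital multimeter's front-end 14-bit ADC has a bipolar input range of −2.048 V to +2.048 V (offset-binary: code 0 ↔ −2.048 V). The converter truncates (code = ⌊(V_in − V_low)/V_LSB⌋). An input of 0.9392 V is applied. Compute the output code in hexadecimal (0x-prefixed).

code 0x2EAC (decimal 11948)

LSB = 4.096 V / 16384 = 250.00 µV.
Input sits at 11948.800 steps above V_low.
So the output code is 11948.
In hexadecimal (0x-prefixed): 0x2EAC.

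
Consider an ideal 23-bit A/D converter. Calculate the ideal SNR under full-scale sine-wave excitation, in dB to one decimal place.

SNR ≈ 6.02·N + 1.76 dB = 6.02·23 + 1.76 = 140.22 dB.

140.2 dB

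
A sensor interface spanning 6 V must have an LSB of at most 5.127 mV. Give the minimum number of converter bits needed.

Number of steps required ≥ 6 V / 5.127 mV = 1170.28.
Need 2^N ≥ 1170.28; 2^10 = 1024, 2^11 = 2048.
Minimum N = 11.

11 bits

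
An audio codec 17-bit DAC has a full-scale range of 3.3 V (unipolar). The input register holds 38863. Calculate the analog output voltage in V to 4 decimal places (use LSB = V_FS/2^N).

LSB = 3.3 V / 2^17 = 25.18 µV.
V_out = 0 + 38863 × 2.5177e-05 V = 0.978454 V.

0.9785 V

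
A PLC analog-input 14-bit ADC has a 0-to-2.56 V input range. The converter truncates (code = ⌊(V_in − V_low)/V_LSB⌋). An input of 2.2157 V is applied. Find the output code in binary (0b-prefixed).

code 0b11011101100100 (decimal 14180)

LSB = 2.56 V / 16384 = 156.25 µV.
(V_in − V_low)/LSB = (2.2157 − 0) / 0.00015625 = 14180.480.
Floor → code 14180.
In binary (0b-prefixed): 0b11011101100100.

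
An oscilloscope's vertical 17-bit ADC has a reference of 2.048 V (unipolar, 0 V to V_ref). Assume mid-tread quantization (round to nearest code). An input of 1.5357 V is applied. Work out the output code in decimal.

Full-scale span = 2.048 V; LSB = 2.048/2^17 = 15.62 µV.
Input sits at 98284.800 steps above V_low.
So the output code is 98285.

code 98285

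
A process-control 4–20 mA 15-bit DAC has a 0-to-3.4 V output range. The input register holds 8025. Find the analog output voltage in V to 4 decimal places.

0.8327 V

LSB = 3.4 V / 2^15 = 103.76 µV.
V_out = 0 + 8025 × 0.00010376 V = 0.832672 V.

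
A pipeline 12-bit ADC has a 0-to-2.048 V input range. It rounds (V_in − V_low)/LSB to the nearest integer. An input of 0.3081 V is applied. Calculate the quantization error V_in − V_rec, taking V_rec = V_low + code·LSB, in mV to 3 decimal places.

One LSB is 2.048 V / 4096 = 0.500 mV.
(V_in − V_low)/LSB = (0.3081 − 0)/0.0005 = 616.2000 → code 616 (round).
Code 616 maps back to 0 + 616×0.0005 V = 0.308 V.
V_in − V_rec = 0.0001 V = 0.100 mV.

0.100 mV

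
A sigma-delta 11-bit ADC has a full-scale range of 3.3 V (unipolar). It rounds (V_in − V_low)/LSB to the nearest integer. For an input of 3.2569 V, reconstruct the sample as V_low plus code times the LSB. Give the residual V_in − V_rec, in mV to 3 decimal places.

Step size: 3.3 V ÷ 2^11 = 1.611 mV.
(3.2569 − 0)/0.00161133 = 2021.2519; round gives code 2021.
Reconstructed: 3.2564941 V.
V_in − V_rec = 0.000405859 V = 0.406 mV.

0.406 mV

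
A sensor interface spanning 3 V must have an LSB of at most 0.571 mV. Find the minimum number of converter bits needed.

Number of steps required ≥ 3 V / 0.571 mV = 5253.94.
Need 2^N ≥ 5253.94; 2^12 = 4096, 2^13 = 8192.
Minimum N = 13.

13 bits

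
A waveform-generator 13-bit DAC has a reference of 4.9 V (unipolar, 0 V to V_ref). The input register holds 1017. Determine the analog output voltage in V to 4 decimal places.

0.6083 V

LSB = 4.9 V / 2^13 = 0.598 mV.
V_out = 0 + 1017 × 0.000598145 V = 0.608313 V.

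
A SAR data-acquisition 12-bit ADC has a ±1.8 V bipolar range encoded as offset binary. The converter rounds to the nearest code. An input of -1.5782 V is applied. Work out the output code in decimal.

LSB = 3.6 V / 4096 = 0.879 mV.
Input sits at 252.359 steps above V_low.
So the output code is 252.

code 252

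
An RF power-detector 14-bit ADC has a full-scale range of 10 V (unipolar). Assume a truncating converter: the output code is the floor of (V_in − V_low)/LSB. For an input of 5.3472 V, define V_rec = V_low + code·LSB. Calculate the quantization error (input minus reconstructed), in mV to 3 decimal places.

0.520 mV

One LSB is 10 V / 16384 = 0.610 mV.
(5.3472 − 0)/0.000610352 = 8760.8525; ⌊·⌋ gives code 8760.
V_rec = 0 + 8760·0.000610352 = 5.3466797 V.
Error = 5.3472 − 5.3466797 = 0.000520313 V = 0.520 mV.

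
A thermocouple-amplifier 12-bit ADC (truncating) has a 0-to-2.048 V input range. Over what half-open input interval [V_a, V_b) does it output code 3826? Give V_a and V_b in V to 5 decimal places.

LSB = 2.048/2^12 = 0.500 mV.
V_a = V_low + 3826·LSB = 1.913 V; V_b = V_low + 3827·LSB = 1.9135 V.

[1.91300 V, 1.91350 V)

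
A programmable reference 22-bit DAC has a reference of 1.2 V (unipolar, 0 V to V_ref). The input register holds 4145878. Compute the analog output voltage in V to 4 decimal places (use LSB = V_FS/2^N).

1.1861 V

LSB = 1.2 V / 2^22 = 0.29 µV.
V_out = 0 + 4145878 × 2.86102e-07 V = 1.18615 V.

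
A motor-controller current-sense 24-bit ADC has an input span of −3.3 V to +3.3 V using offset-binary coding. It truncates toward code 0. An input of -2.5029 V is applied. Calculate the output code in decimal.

With 16777216 levels over 6.6 V, one step is 0.39 µV.
(V_in − V_low)/LSB = (-2.5029 − (−3.3)) / 3.93391e-07 = 2026230.132.
Floor → code 2026230.

code 2026230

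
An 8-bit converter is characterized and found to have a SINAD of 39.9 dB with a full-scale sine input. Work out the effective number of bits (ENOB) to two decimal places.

ENOB = (SINAD − 1.76) / 6.02 = (39.9 − 1.76)/6.02 = 6.336.

6.34 bits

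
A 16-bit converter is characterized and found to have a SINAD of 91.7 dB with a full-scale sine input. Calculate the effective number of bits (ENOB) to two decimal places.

ENOB = (SINAD − 1.76) / 6.02 = (91.7 − 1.76)/6.02 = 14.940.

14.94 bits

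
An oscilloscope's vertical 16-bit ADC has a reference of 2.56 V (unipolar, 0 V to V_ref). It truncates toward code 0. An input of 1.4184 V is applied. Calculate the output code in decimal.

Full-scale span = 2.56 V; LSB = 2.56/2^16 = 39.06 µV.
(V_in − V_low)/LSB = (1.4184 − 0) / 3.90625e-05 = 36311.040.
⌊·⌋(36311.040) = 36311.

code 36311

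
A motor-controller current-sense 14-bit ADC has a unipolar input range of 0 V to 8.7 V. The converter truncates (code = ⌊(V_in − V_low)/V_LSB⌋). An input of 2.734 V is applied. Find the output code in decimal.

code 5148

With 16384 levels over 8.7 V, one step is 0.531 mV.
(2.734 − 0) / 0.000531006 = 5148.719 LSBs.
So the output code is 5148.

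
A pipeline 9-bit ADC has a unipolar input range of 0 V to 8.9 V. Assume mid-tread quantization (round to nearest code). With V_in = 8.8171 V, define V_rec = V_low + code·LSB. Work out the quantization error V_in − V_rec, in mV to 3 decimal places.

4.014 mV

Step size: 8.9 V ÷ 2^9 = 17.383 mV.
Scaled input = 507.2309 LSBs, so code = 507.
V_rec = 0 + 507·0.0173828 = 8.8130859 V.
V_in − V_rec = 0.00401406 V = 4.014 mV.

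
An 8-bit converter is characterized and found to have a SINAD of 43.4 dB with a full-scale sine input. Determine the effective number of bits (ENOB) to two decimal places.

6.92 bits

ENOB = (SINAD − 1.76) / 6.02 = (43.4 − 1.76)/6.02 = 6.917.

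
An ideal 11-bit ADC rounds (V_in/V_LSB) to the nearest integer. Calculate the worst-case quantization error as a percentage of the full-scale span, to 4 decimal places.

0.0244 %

Rounding → worst-case error = ½ LSB = V_FS/2^12, so 100/4096 = 0.0244141 % of full scale.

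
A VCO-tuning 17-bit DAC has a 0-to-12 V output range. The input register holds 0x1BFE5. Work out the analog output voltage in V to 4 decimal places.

LSB = 12 V / 2^17 = 91.55 µV.
Code 0x1BFE5 = 114661 decimal.
V_out = 0 + 114661 × 9.15527e-05 V = 10.4975 V.

10.4975 V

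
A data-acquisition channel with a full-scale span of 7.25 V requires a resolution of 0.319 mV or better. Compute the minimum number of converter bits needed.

Number of steps required ≥ 7.25 V / 0.319 mV = 22727.27.
Need 2^N ≥ 22727.27; 2^14 = 16384, 2^15 = 32768.
Minimum N = 15.

15 bits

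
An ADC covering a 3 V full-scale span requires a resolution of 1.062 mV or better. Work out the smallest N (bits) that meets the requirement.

12 bits

Number of steps required ≥ 3 V / 1.062 mV = 2824.86.
Need 2^N ≥ 2824.86; 2^11 = 2048, 2^12 = 4096.
Minimum N = 12.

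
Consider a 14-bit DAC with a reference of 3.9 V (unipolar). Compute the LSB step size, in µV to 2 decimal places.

Full-scale span = 3.9 V.
LSB = 3.9 / 2^14 = 3.9 / 16384 = 0.000238037 V = 238.04 µV.

238.04 µV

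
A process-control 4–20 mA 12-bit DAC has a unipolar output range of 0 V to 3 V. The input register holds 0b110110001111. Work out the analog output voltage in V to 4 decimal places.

LSB = 3 V / 2^12 = 0.732 mV.
Code 0b110110001111 = 3471 decimal.
V_out = 0 + 3471 × 0.000732422 V = 2.54224 V.

2.5422 V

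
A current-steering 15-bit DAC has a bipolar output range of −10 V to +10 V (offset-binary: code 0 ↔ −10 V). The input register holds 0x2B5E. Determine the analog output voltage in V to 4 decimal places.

LSB = 20 V / 2^15 = 0.610 mV.
Code 0x2B5E = 11102 decimal.
V_out = (−10) + 11102 × 0.000610352 V = -3.22388 V.

-3.2239 V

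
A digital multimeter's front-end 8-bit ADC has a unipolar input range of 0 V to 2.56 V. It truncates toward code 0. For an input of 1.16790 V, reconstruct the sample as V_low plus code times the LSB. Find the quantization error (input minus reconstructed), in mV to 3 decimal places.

One LSB is 2.56 V / 256 = 10.000 mV.
(1.16790 − 0)/0.01 = 116.7900; ⌊·⌋ gives code 116.
Code 116 maps back to 0 + 116×0.01 V = 1.16 V.
Error = 1.16790 − 1.16 = 0.0079 V = 7.900 mV.

7.900 mV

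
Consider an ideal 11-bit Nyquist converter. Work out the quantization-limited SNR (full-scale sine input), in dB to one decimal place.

SNR ≈ 6.02·N + 1.76 dB = 6.02·11 + 1.76 = 67.98 dB.

68.0 dB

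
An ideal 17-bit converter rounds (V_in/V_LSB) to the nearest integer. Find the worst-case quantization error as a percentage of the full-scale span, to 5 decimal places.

Rounding → worst-case error = ½ LSB = V_FS/2^18, so 100/262144 = 0.00038147 % of full scale.

0.00038 %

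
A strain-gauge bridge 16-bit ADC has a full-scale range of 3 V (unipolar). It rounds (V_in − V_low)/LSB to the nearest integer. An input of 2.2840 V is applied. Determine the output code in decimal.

code 49895

LSB = 3 V / 65536 = 45.78 µV.
Input sits at 49894.741 steps above V_low.
So the output code is 49895.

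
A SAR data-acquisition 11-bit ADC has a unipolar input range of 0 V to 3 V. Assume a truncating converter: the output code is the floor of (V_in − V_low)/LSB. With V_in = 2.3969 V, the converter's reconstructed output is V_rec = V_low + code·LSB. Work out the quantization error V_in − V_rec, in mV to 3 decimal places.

0.416 mV

One LSB is 3 V / 2048 = 1.465 mV.
(V_in − V_low)/LSB = (2.3969 − 0)/0.00146484 = 1636.2837 → code 1636 (floor).
Code 1636 maps back to 0 + 1636×0.00146484 V = 2.3964844 V.
Error = 2.3969 − 2.3964844 = 0.000415625 V = 0.416 mV.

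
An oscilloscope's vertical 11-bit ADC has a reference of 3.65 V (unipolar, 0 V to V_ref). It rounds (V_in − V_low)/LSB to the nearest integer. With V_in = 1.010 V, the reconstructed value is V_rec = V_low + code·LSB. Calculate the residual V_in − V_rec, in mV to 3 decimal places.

LSB = 3.65/2^11 = 1.782 mV.
(V_in − V_low)/LSB = (1.010 − 0)/0.00178223 = 566.7068 → code 567 (round).
Reconstructed: 1.0105225 V.
V_in − V_rec = -0.000522461 V = -0.522 mV.

-0.522 mV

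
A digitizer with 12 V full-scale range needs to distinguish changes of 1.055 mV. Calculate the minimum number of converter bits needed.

Number of steps required ≥ 12 V / 1.055 mV = 11374.41.
Need 2^N ≥ 11374.41; 2^13 = 8192, 2^14 = 16384.
Minimum N = 14.

14 bits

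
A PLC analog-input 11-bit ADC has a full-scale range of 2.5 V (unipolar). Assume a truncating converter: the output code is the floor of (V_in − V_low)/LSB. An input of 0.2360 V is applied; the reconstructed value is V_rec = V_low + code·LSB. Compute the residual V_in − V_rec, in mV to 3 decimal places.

One LSB is 2.5 V / 2048 = 1.221 mV.
(0.2360 − 0)/0.0012207 = 193.3312; ⌊·⌋ gives code 193.
V_rec = 0 + 193·0.0012207 = 0.2355957 V.
Error = 0.2360 − 0.2355957 = 0.000404297 V = 0.404 mV.

0.404 mV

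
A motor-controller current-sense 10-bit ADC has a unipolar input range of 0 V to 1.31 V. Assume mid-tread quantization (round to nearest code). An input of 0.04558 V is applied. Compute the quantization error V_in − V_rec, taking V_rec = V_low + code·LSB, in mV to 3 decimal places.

-0.475 mV

LSB = 1.31/2^10 = 1.279 mV.
(0.04558 − 0)/0.0012793 = 35.6289; round gives code 36.
V_rec = 0 + 36·0.0012793 = 0.046054687 V.
Error = 0.04558 − 0.046054687 = -0.000474688 V = -0.475 mV.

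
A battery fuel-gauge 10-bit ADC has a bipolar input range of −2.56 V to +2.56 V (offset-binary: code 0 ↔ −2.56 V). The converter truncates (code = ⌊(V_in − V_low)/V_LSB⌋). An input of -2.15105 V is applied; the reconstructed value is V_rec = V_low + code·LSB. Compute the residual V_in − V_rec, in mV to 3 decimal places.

3.950 mV

LSB = 5.12/2^10 = 5.000 mV.
(V_in − V_low)/LSB = (-2.15105 − (−2.56))/0.005 = 81.7900 → code 81 (floor).
V_rec = (−2.56) + 81·0.005 = -2.155 V.
Error = -2.15105 − (−2.155) = 0.00395 V = 3.950 mV.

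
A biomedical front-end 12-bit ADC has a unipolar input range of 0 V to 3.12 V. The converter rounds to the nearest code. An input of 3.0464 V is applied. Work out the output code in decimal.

code 3999

Full-scale span = 3.12 V; LSB = 3.12/2^12 = 0.762 mV.
(3.0464 − 0) / 0.000761719 = 3999.376 LSBs.
round(3999.376) = 3999.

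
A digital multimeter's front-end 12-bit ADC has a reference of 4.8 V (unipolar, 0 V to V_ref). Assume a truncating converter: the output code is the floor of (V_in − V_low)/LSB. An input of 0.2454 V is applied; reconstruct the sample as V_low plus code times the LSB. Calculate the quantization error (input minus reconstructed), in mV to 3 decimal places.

0.478 mV

Step size: 4.8 V ÷ 2^12 = 1.172 mV.
Scaled input = 209.4080 LSBs, so code = 209.
Reconstructed: 0.24492188 V.
V_in − V_rec = 0.000478125 V = 0.478 mV.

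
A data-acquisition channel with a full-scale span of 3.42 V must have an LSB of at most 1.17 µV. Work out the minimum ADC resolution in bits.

22 bits

Number of steps required ≥ 3.42 V / 1.17 µV = 2923076.92.
Need 2^N ≥ 2923076.92; 2^21 = 2097152, 2^22 = 4194304.
Minimum N = 22.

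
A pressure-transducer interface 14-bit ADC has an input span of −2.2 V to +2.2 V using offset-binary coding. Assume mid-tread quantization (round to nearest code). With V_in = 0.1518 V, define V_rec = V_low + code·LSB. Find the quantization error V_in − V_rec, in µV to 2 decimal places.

Step size: 4.4 V ÷ 2^14 = 268.55 µV.
(0.1518 − (−2.2))/0.000268555 = 8757.2480; round gives code 8757.
V_rec = (−2.2) + 8757·0.000268555 = 0.1517334 V.
V_in − V_rec = 6.66016e-05 V = 66.60 µV.

66.60 µV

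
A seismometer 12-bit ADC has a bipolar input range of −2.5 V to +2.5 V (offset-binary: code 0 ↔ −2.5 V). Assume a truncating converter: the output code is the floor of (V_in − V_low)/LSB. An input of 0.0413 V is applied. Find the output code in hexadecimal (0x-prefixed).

code 0x821 (decimal 2081)

LSB = 5 V / 4096 = 1.221 mV.
Input sits at 2081.833 steps above V_low.
Floor → code 2081.
In hexadecimal (0x-prefixed): 0x821.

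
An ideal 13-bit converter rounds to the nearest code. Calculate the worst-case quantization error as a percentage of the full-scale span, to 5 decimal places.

Rounding → worst-case error = ½ LSB = V_FS/2^14, so 100/16384 = 0.00610352 % of full scale.

0.00610 %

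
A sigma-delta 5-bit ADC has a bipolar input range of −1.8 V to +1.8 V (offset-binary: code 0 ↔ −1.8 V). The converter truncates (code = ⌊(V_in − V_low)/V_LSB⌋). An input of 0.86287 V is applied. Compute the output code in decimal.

With 32 levels over 3.6 V, one step is 112.500 mV.
(0.86287 − (−1.8)) / 0.1125 = 23.670 LSBs.
So the output code is 23.

code 23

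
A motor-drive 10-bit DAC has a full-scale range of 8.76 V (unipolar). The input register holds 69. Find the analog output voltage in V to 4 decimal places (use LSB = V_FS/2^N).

LSB = 8.76 V / 2^10 = 8.555 mV.
V_out = 0 + 69 × 0.00855469 V = 0.590273 V.

0.5903 V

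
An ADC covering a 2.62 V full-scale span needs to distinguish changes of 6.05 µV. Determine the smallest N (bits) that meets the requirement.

Number of steps required ≥ 2.62 V / 6.05 µV = 433057.85.
Need 2^N ≥ 433057.85; 2^18 = 262144, 2^19 = 524288.
Minimum N = 19.

19 bits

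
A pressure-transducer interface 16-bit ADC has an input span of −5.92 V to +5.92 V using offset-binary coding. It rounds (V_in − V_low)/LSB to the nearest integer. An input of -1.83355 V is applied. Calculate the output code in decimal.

LSB = 11.84 V / 65536 = 180.66 µV.
(-1.83355 − (−5.92)) / 0.000180664 = 22619.053 LSBs.
Round → code 22619.

code 22619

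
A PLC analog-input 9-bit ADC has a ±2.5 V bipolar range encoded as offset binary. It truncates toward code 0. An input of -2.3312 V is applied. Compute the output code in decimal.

Full-scale span = 5 V; LSB = 5/2^9 = 9.766 mV.
Input sits at 17.285 steps above V_low.
So the output code is 17.

code 17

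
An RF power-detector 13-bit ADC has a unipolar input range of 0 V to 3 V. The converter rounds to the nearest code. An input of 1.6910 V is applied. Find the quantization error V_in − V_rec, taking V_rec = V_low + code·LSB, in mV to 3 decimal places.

-0.162 mV

One LSB is 3 V / 8192 = 366.21 µV.
(V_in − V_low)/LSB = (1.6910 − 0)/0.000366211 = 4617.5573 → code 4618 (round).
V_rec = 0 + 4618·0.000366211 = 1.6911621 V.
Difference: -0.000162109 V → -0.162 mV.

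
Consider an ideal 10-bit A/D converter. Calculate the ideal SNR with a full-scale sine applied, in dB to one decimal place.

62.0 dB

SNR ≈ 6.02·N + 1.76 dB = 6.02·10 + 1.76 = 61.96 dB.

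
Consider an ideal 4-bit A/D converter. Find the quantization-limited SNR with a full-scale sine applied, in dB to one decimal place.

SNR ≈ 6.02·N + 1.76 dB = 6.02·4 + 1.76 = 25.84 dB.

25.8 dB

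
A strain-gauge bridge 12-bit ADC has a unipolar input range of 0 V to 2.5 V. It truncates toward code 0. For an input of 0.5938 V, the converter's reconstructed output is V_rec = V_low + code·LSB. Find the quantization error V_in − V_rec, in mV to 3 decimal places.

LSB = 2.5/2^12 = 0.610 mV.
(V_in − V_low)/LSB = (0.5938 − 0)/0.000610352 = 972.8819 → code 972 (floor).
V_rec = 0 + 972·0.000610352 = 0.59326172 V.
Error = 0.5938 − 0.59326172 = 0.000538281 V = 0.538 mV.

0.538 mV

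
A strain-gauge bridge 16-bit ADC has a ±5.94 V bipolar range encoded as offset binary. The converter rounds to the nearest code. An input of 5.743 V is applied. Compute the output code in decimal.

With 65536 levels over 11.88 V, one step is 181.27 µV.
(5.743 − (−5.94)) / 0.000181274 = 64449.250 LSBs.
Round → code 64449.

code 64449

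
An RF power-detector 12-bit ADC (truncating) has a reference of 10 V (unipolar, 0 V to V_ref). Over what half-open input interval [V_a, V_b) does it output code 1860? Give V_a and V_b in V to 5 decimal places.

LSB = 10/2^12 = 2.441 mV.
V_a = V_low + 1860·LSB = 4.54102 V; V_b = V_low + 1861·LSB = 4.54346 V.

[4.54102 V, 4.54346 V)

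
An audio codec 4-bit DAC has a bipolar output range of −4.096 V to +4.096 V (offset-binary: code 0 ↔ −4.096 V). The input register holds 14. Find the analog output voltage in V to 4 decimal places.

LSB = 8.192 V / 2^4 = 0.5120 V.
V_out = (−4.096) + 14 × 0.512 V = 3.072 V.

3.0720 V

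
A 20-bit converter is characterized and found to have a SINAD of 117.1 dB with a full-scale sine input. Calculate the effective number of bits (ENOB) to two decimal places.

19.16 bits

ENOB = (SINAD − 1.76) / 6.02 = (117.1 − 1.76)/6.02 = 19.159.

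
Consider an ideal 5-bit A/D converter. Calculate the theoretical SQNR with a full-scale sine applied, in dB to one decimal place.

SNR ≈ 6.02·N + 1.76 dB = 6.02·5 + 1.76 = 31.86 dB.

31.9 dB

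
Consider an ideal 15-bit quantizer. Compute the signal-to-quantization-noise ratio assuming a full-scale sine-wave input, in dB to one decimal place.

92.1 dB

SNR ≈ 6.02·N + 1.76 dB = 6.02·15 + 1.76 = 92.06 dB.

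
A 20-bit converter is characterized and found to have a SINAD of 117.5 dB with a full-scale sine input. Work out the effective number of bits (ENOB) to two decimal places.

ENOB = (SINAD − 1.76) / 6.02 = (117.5 − 1.76)/6.02 = 19.226.

19.23 bits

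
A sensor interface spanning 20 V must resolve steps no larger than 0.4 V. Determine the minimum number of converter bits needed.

Number of steps required ≥ 20 V / 0.4 V = 50.00.
Need 2^N ≥ 50.00; 2^5 = 32, 2^6 = 64.
Minimum N = 6.

6 bits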